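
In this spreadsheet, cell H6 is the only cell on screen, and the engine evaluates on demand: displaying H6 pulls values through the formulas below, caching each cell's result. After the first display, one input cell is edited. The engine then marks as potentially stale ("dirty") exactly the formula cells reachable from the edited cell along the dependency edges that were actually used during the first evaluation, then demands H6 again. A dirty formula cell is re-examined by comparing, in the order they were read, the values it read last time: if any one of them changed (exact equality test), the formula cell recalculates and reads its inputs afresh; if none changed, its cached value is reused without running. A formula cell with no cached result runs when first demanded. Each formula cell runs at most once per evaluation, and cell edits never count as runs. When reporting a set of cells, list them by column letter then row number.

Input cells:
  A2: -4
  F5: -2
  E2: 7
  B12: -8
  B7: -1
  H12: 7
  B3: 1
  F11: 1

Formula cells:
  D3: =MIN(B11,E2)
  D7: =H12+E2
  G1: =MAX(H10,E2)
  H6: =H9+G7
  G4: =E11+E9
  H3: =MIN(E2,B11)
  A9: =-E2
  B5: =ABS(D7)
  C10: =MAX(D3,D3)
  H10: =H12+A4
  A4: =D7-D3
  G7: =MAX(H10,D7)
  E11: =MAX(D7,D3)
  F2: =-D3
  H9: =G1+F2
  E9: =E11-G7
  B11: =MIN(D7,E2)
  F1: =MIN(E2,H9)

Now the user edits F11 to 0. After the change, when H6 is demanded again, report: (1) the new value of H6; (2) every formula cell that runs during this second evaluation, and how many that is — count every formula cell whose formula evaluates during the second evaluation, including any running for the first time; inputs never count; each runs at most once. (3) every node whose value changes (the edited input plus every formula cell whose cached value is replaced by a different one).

H6 now evaluates to 21.
Run set: none (0 run).
Changed values: F11.
The important point: nothing the output needs ever reads F11, so the edit is invisible to it.

Initial pass — values computed on the first demand:
  D7 = 7 + 7 = 14
  B11 = MIN(14, 7) = 7
  D3 = MIN(7, 7) = 7
  A4 = 14 - 7 = 7
  F2 = -(7) = -7
  H10 = 7 + 7 = 14
  G1 = MAX(14, 7) = 14
  G7 = MAX(14, 14) = 14
  H9 = 14 + -7 = 7
  H6 = 7 + 14 = 21

Second demand — change propagation:
  no demanded computation ever read F11, so the edit dirties nothing and nothing runs.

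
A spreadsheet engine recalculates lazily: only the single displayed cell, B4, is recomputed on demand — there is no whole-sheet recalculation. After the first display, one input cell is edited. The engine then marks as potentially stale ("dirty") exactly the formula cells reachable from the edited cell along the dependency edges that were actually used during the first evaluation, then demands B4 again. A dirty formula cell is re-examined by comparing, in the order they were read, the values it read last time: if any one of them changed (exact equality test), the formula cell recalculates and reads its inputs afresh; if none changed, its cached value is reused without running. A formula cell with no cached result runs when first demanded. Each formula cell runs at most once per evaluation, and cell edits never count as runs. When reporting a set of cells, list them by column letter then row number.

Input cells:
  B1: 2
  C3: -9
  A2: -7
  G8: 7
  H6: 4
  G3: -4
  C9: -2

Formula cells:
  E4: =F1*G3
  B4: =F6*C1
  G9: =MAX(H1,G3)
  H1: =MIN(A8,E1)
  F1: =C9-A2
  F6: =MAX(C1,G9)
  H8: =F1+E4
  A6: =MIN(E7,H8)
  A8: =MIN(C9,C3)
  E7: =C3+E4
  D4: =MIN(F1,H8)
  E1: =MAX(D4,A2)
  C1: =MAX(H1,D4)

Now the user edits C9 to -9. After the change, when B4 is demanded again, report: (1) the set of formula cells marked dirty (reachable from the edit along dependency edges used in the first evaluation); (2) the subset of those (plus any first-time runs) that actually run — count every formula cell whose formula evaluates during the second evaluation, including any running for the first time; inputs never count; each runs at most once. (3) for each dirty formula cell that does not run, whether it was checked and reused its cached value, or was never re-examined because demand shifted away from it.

Marked dirty: A8, B4, C1, D4, E1, E4, F1, F6, G9, H1, H8.
Formula cells that run: A8, B4, C1, D4, E1, E4, F1, F6, H1, H8 — 10 in total.
Checked but reused from cache: G9.
Key observation: the cutoff stops propagation at G9 — its inputs' values are unchanged, so it reuses its cache.

First evaluation (everything demanded from the output):
  A8 = MIN(-2, -9) = -9
  F1 = -2 - -7 = 5
  E4 = 5 * -4 = -20
  H8 = 5 + -20 = -15
  D4 = MIN(5, -15) = -15
  E1 = MAX(-15, -7) = -7
  H1 = MIN(-9, -7) = -9
  C1 = MAX(-9, -15) = -9
  G9 = MAX(-9, -4) = -4
  F6 = MAX(-9, -4) = -4
  B4 = -4 * -9 = 36

Propagation after the edit:
  A8: runs — C9 -2->-9; result -9 (same value as before).
  F1: runs — C9 -2->-9; result -2.
  E4: runs — F1 5->-2; result 8.
  H8: runs — F1 5->-2; E4 -20->8; result 6.
  D4: runs — F1 5->-2; H8 -15->6; result -2.
  E1: runs — D4 -15->-2; result -2.
  H1: runs — E1 -7->-2; result -9 (same value as before).
  C1: runs — D4 -15->-2; result -2.
  G9: checked — values it read are unchanged (H1 unchanged, G3 unchanged); reused cached -4 without running.
  F6: runs — C1 -9->-2; result -2.
  B4: runs — F6 -4->-2; C1 -9->-2; result 4.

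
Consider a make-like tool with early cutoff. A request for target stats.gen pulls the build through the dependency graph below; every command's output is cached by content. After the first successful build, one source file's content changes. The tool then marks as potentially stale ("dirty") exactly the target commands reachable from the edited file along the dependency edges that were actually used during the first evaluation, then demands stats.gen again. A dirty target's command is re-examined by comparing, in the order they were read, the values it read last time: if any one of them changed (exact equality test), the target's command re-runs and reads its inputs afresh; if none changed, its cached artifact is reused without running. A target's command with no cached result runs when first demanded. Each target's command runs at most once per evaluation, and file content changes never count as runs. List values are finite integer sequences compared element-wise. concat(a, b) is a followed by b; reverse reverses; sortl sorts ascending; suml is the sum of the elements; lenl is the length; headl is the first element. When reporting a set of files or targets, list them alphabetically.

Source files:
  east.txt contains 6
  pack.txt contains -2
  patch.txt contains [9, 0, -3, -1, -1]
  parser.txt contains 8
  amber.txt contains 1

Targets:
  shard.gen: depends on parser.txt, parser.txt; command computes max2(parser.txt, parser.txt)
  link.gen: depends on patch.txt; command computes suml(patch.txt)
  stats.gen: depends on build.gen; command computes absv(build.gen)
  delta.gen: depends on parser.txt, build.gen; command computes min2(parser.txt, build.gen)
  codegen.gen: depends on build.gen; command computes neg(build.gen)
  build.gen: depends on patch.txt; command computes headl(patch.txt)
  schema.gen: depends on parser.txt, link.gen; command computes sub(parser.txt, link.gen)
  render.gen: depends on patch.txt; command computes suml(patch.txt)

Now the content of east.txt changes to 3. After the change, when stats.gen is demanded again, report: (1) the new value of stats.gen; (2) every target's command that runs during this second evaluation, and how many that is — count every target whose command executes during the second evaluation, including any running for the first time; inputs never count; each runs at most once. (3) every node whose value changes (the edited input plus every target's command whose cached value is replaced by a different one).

Demanding stats.gen again yields 9.
0 target commands run: none.
The nodes whose values change: east.txt.
Note the shortcut — nothing in the graph depends on east.txt at all, so no recomputation happens.

First demand of the output computes:
  build.gen = headl([9, 0, -3, -1, -1]) = 9
  stats.gen = absv(9) = 9

After the edit, cleaning proceeds:
  no node depends on east.txt at all; the second demand re-runs nothing.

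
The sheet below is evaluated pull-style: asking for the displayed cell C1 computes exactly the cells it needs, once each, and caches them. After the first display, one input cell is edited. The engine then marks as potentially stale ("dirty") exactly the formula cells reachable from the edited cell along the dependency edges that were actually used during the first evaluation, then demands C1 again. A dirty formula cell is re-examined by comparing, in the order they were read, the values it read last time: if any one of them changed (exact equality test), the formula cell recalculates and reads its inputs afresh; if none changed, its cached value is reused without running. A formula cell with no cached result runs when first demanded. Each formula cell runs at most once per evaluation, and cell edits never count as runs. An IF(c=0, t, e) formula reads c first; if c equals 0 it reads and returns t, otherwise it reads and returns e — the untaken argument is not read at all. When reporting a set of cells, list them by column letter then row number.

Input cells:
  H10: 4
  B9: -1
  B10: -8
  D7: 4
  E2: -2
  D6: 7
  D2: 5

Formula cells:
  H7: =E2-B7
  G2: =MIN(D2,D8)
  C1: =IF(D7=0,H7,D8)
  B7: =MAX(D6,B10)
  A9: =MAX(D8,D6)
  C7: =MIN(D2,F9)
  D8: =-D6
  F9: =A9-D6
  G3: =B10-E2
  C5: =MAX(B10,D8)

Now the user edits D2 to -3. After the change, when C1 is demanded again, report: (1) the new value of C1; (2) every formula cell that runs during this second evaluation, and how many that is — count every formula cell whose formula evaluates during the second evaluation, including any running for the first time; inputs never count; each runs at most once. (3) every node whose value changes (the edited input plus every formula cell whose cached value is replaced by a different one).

Demanding C1 again yields -7.
0 formula cells run: none.
The nodes whose values change: D2.
Note the shortcut — D2 feeds only undemanded nodes, so no recomputation happens.

First demand of the output computes:
  D8 = -(7) = -7
  C1 = IF(D7=0: D7=4 -> else branch D8) = -7

After the edit, cleaning proceeds:
  D2 only reaches undemanded nodes; the second demand re-runs nothing.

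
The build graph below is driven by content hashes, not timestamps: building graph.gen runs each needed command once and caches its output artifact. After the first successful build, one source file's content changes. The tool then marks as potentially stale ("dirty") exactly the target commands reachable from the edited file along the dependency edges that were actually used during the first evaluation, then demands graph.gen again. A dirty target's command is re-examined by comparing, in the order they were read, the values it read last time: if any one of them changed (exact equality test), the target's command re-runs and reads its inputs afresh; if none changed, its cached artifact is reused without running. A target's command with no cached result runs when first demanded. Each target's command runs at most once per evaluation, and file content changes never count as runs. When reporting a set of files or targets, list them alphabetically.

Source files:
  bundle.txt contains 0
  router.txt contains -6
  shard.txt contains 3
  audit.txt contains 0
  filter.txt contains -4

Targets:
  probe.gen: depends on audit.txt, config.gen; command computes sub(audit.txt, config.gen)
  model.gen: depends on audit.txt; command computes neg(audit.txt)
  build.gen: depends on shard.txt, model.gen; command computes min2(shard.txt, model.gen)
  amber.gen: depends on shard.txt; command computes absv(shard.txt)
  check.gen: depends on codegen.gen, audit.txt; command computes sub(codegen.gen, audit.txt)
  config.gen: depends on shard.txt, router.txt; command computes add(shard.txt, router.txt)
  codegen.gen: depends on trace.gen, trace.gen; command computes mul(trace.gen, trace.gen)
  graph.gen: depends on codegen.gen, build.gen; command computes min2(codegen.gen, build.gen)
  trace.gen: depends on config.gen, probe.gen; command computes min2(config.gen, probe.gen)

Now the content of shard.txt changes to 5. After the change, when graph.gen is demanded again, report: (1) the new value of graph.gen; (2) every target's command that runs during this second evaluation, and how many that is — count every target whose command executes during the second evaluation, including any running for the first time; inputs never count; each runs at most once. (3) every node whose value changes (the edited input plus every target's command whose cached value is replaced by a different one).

Initial pass — values computed on the first demand:
  config.gen = add(3, -6) = -3
  model.gen = neg(0) = 0
  build.gen = min2(3, 0) = 0
  probe.gen = sub(0, -3) = 3
  trace.gen = min2(-3, 3) = -3
  codegen.gen = mul(-3, -3) = 9
  graph.gen = min2(9, 0) = 0

Second demand — change propagation:
  build.gen: re-runs because shard.txt 3->5; new result 0 (unchanged).
  config.gen: re-runs because shard.txt 3->5; new result -1.
  probe.gen: re-runs because config.gen -3->-1; new result 1.
  trace.gen: re-runs because config.gen -3->-1; probe.gen 3->1; new result -1.
  codegen.gen: re-runs because trace.gen -3->-1; trace.gen -3->-1; new result 1.
  graph.gen: re-runs because codegen.gen 9->1; new result 0 (unchanged).

graph.gen now evaluates to 0.
Run set: build.gen, codegen.gen, config.gen, graph.gen, probe.gen, trace.gen (6 run).
Changed values: codegen.gen, config.gen, probe.gen, shard.txt, trace.gen.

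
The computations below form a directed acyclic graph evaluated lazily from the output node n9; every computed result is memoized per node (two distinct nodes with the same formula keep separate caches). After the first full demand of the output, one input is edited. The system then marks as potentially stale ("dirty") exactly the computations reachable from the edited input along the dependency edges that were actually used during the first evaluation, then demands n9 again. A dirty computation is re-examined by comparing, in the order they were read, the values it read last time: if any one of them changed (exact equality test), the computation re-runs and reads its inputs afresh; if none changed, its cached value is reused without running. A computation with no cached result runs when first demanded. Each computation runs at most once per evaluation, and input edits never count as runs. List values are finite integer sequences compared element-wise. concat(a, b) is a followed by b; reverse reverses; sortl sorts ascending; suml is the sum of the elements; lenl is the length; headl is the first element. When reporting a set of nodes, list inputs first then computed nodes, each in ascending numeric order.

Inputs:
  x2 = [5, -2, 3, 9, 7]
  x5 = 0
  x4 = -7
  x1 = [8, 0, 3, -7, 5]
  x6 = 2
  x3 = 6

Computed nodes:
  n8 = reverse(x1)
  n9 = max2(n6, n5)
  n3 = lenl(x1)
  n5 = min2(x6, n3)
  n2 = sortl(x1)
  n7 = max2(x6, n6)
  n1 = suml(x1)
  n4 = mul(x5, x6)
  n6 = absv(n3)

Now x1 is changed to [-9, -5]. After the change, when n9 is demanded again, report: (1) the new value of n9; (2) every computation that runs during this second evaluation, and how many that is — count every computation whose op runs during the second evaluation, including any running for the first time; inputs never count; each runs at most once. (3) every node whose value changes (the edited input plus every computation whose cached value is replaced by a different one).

Demanding n9 again yields 2.
4 computations run: n3, n5, n6, n9.
The nodes whose values change: x1, n3, n6, n9.

First demand of the output computes:
  n3 = lenl([8, 0, 3, -7, 5]) = 5
  n5 = min2(2, 5) = 2
  n6 = absv(5) = 5
  n9 = max2(5, 2) = 5

After the edit, cleaning proceeds:
  n3: a read changed (x1 [8, 0, 3, -7, 5]->[-9, -5]) — executes, giving 2.
  n5: a read changed (n3 5->2) — executes, giving 2 — identical to its old value.
  n6: a read changed (n3 5->2) — executes, giving 2.
  n9: a read changed (n6 5->2) — executes, giving 2.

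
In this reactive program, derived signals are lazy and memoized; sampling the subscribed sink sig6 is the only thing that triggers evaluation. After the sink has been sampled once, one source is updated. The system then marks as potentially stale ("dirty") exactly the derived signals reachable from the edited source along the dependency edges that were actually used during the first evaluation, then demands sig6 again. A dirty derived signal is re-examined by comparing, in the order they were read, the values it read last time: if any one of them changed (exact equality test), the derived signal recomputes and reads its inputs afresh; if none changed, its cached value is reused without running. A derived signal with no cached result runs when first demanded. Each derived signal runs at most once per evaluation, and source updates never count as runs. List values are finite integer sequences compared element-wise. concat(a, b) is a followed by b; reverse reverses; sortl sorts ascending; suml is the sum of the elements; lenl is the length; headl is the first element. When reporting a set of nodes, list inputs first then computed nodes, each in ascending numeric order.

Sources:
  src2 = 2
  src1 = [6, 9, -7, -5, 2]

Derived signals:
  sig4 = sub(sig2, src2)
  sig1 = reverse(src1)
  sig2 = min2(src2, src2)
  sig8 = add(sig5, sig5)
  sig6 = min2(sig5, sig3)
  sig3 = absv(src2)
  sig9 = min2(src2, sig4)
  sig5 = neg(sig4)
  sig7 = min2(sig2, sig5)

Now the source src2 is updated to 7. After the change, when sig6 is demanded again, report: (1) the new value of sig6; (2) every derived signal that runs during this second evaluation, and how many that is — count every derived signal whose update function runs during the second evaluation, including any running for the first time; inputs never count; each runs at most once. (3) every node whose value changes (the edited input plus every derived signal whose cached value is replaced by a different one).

Demanding sig6 again yields 0.
4 derived signals run: sig2, sig3, sig4, sig6.
The nodes whose values change: src2, sig2, sig3.
Note where the cutoff bites: sig5 is checked, finds nothing changed, and keeps its cache.

First demand of the output computes:
  sig2 = min2(2, 2) = 2
  sig3 = absv(2) = 2
  sig4 = sub(2, 2) = 0
  sig5 = neg(0) = 0
  sig6 = min2(0, 2) = 0

After the edit, cleaning proceeds:
  sig2: a read changed (src2 2->7; src2 2->7) — executes, giving 7.
  sig3: a read changed (src2 2->7) — executes, giving 7.
  sig4: a read changed (sig2 2->7; src2 2->7) — executes, giving 0 — identical to its old value.
  sig5: dirty, but its reads are unchanged (sig4 unchanged); cached 0 stands.
  sig6: a read changed (sig3 2->7) — executes, giving 0 — identical to its old value.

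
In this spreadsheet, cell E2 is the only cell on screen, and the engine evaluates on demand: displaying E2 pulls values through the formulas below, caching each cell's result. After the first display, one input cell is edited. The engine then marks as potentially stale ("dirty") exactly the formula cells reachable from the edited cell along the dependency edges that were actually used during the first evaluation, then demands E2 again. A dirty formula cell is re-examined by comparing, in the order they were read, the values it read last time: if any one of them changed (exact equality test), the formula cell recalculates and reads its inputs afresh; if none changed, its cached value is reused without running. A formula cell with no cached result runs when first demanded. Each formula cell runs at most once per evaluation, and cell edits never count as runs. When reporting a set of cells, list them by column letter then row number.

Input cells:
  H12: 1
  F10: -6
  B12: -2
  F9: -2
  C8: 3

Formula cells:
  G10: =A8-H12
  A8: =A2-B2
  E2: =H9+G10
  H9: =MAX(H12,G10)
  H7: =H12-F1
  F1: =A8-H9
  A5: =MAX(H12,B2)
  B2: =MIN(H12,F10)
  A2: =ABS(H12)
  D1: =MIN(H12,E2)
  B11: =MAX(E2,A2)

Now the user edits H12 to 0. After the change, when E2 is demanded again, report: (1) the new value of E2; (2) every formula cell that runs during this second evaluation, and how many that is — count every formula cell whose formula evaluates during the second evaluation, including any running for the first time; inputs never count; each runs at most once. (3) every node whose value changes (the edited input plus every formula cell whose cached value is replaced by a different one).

Initial pass — values computed on the first demand:
  A2 = ABS(1) = 1
  B2 = MIN(1, -6) = -6
  A8 = 1 - -6 = 7
  G10 = 7 - 1 = 6
  H9 = MAX(1, 6) = 6
  E2 = 6 + 6 = 12

Second demand — change propagation:
  A2: re-runs because H12 1->0; new result 0.
  B2: re-runs because H12 1->0; new result -6 (unchanged).
  A8: re-runs because A2 1->0; new result 6.
  G10: re-runs because A8 7->6; H12 1->0; new result 6 (unchanged).
  H9: re-runs because H12 1->0; new result 6 (unchanged).
  E2: re-examined; everything it read last time is the same (H9 unchanged, G10 unchanged) — cache 12 kept, no run.

The important point: at E2 every value read last time is unchanged, so the dirty flag clears without a run.

E2 now evaluates to 12.
Run set: A2, A8, B2, G10, H9 (5 run).
Changed values: A2, A8, H12.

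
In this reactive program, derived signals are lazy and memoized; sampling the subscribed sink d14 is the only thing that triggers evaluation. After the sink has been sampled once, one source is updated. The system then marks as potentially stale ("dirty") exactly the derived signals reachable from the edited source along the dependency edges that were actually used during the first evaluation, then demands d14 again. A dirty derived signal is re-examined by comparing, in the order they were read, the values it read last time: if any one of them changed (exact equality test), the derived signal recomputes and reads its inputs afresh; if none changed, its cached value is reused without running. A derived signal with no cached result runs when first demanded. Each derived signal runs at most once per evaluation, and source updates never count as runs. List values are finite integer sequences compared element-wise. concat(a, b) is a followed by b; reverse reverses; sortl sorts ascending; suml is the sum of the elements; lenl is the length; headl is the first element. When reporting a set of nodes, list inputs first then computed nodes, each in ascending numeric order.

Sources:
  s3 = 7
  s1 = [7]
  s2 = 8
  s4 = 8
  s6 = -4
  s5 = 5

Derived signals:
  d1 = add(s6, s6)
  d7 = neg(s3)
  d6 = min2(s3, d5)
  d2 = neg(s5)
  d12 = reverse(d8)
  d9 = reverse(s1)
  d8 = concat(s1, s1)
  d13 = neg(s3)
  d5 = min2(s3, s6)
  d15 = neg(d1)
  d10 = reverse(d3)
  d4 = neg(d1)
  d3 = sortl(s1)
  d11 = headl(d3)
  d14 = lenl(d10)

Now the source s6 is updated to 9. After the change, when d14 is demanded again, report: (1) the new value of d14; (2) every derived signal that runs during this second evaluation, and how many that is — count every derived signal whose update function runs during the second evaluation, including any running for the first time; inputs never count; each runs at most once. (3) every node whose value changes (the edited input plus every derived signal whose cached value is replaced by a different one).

First demand of the output computes:
  d3 = sortl([7]) = [7]
  d10 = reverse([7]) = [7]
  d14 = lenl([7]) = 1

After the edit, cleaning proceeds:
  s6 only reaches undemanded nodes; the second demand re-runs nothing.

Note the shortcut — s6 feeds only undemanded nodes, so no recomputation happens.

Demanding d14 again yields 1.
0 derived signals run: none.
The nodes whose values change: s6.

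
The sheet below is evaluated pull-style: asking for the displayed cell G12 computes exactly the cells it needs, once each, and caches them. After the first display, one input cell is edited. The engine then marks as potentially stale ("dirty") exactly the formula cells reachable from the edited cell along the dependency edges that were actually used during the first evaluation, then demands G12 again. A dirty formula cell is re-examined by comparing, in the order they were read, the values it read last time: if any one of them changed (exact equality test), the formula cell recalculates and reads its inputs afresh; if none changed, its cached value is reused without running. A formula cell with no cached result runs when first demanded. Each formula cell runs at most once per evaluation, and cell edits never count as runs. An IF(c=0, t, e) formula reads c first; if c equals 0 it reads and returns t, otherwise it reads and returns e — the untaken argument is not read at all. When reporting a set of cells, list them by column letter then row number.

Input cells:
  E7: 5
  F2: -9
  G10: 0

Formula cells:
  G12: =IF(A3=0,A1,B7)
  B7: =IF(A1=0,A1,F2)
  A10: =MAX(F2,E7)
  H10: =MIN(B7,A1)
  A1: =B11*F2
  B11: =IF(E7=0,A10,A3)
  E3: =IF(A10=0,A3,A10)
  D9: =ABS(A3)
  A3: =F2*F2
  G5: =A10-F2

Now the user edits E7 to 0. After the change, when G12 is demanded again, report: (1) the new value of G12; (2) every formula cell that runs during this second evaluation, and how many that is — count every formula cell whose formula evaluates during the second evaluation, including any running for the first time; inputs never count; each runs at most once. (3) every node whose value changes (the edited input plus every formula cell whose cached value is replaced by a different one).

Demanding G12 again yields 0.
5 formula cells run: A1, A10, B7, B11, G12.
The nodes whose values change: A1, B7, B11, E7, G12.
Note the branch switch — A10 had no cache and runs now for the first time.

First demand of the output computes:
  A3 = -9 * -9 = 81
  B11 = IF(E7=0: E7=5 -> else branch A3) = 81
  A1 = 81 * -9 = -729
  B7 = IF(A1=0: A1=-729 -> else branch F2) = -9
  G12 = IF(A3=0: A3=81 -> else branch B7) = -9

After the edit, cleaning proceeds:
  A10: had never run; runs now, result 0.
  B11: a read changed (E7 5->0) — executes, giving 0.
  A1: a read changed (B11 81->0) — executes, giving 0.
  B7: a read changed (A1 -729->0) — executes, giving 0.
  G12: a read changed (B7 -9->0) — executes, giving 0.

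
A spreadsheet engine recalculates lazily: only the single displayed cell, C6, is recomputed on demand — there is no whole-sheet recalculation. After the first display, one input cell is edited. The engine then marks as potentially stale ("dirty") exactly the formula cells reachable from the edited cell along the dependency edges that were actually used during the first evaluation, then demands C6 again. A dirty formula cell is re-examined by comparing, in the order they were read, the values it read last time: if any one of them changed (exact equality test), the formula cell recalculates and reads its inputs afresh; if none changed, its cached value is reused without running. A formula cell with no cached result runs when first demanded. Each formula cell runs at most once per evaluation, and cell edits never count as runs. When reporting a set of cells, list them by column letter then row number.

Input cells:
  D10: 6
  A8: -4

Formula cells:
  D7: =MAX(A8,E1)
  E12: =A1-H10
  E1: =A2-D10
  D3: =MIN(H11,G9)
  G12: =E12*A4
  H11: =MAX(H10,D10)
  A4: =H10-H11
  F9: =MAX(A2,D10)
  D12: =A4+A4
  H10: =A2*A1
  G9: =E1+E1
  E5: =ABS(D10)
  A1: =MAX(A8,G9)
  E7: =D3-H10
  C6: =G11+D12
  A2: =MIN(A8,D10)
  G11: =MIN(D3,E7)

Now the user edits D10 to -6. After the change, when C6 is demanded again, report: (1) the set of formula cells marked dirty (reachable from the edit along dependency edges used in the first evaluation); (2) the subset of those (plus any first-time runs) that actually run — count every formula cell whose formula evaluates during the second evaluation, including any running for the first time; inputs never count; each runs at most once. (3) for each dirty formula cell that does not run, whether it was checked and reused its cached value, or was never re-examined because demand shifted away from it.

First evaluation (everything demanded from the output):
  A2 = MIN(-4, 6) = -4
  E1 = -4 - 6 = -10
  G9 = -10 + -10 = -20
  A1 = MAX(-4, -20) = -4
  H10 = -4 * -4 = 16
  H11 = MAX(16, 6) = 16
  A4 = 16 - 16 = 0
  D3 = MIN(16, -20) = -20
  D12 = 0 + 0 = 0
  E7 = -20 - 16 = -36
  G11 = MIN(-20, -36) = -36
  C6 = -36 + 0 = -36

Propagation after the edit:
  A2: runs — D10 6->-6; result -6.
  E1: runs — A2 -4->-6; D10 6->-6; result 0.
  G9: runs — E1 -10->0; E1 -10->0; result 0.
  A1: runs — G9 -20->0; result 0.
  H10: runs — A2 -4->-6; A1 -4->0; result 0.
  H11: runs — H10 16->0; D10 6->-6; result 0.
  A4: runs — H10 16->0; H11 16->0; result 0 (same value as before).
  D3: runs — H11 16->0; G9 -20->0; result 0.
  D12: checked — values it read are unchanged (A4 unchanged, A4 unchanged); reused cached 0 without running.
  E7: runs — D3 -20->0; H10 16->0; result 0.
  G11: runs — D3 -20->0; E7 -36->0; result 0.
  C6: runs — G11 -36->0; result 0.

Key observation: the cutoff stops propagation at D12 — its inputs' values are unchanged, so it reuses its cache.

Marked dirty: A1, A2, A4, C6, D3, D12, E1, E7, G9, G11, H10, H11.
Formula cells that run: A1, A2, A4, C6, D3, E1, E7, G9, G11, H10, H11 — 11 in total.
Checked but reused from cache: D12.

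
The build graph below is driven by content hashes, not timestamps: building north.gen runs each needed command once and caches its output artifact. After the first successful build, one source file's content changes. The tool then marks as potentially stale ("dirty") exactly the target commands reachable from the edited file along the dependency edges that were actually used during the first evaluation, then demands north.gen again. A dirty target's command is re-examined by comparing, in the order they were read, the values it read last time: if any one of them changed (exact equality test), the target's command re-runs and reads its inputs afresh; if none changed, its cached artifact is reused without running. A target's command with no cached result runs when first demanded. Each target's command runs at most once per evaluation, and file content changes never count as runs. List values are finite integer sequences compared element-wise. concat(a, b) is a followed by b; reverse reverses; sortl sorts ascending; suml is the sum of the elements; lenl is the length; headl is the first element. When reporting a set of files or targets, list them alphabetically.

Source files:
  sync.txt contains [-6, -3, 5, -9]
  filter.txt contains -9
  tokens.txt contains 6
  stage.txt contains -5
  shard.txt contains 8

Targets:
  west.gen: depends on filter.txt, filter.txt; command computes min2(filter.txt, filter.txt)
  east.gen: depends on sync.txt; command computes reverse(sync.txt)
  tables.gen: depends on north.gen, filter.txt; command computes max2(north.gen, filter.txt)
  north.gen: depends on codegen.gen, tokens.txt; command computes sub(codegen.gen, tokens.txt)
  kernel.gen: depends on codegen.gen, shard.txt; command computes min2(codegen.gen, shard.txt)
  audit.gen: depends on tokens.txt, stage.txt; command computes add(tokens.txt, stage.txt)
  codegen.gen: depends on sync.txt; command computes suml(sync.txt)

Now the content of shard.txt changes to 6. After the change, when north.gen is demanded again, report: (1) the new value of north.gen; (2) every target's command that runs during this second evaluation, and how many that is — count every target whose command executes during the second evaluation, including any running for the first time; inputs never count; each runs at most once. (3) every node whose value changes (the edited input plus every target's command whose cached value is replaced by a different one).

Initial pass — values computed on the first demand:
  codegen.gen = suml([-6, -3, 5, -9]) = -13
  north.gen = sub(-13, 6) = -19

Second demand — change propagation:
  no demanded computation ever read shard.txt, so the edit dirties nothing and nothing runs.

The important point: nothing the output needs ever reads shard.txt, so the edit is invisible to it.

north.gen now evaluates to -19.
Run set: none (0 run).
Changed values: shard.txt.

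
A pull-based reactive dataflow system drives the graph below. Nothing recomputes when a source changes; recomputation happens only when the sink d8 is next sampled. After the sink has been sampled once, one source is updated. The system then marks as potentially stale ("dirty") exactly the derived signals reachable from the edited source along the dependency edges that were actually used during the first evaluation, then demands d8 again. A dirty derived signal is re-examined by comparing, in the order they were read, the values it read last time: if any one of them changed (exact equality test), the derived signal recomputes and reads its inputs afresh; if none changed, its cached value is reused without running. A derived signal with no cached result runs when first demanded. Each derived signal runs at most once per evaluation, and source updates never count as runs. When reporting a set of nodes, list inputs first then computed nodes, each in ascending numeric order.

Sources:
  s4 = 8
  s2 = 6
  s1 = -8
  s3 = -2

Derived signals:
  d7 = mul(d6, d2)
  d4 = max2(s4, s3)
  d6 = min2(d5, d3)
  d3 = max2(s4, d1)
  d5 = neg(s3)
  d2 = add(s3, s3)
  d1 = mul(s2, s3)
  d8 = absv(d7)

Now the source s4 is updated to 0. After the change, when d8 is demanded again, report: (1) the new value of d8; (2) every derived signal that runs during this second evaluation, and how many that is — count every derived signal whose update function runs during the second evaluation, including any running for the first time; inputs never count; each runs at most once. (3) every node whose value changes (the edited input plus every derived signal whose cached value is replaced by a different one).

New value of d8: 0.
Derived signals that run: d3, d6, d7, d8 — 4 in total.
Values that change: s4, d3, d6, d7, d8.

First evaluation (everything demanded from the output):
  d1 = mul(6, -2) = -12
  d2 = add(-2, -2) = -4
  d3 = max2(8, -12) = 8
  d5 = neg(-2) = 2
  d6 = min2(2, 8) = 2
  d7 = mul(2, -4) = -8
  d8 = absv(-8) = 8

Propagation after the edit:
  d3: runs — s4 8->0; result 0.
  d6: runs — d3 8->0; result 0.
  d7: runs — d6 2->0; result 0.
  d8: runs — d7 -8->0; result 0.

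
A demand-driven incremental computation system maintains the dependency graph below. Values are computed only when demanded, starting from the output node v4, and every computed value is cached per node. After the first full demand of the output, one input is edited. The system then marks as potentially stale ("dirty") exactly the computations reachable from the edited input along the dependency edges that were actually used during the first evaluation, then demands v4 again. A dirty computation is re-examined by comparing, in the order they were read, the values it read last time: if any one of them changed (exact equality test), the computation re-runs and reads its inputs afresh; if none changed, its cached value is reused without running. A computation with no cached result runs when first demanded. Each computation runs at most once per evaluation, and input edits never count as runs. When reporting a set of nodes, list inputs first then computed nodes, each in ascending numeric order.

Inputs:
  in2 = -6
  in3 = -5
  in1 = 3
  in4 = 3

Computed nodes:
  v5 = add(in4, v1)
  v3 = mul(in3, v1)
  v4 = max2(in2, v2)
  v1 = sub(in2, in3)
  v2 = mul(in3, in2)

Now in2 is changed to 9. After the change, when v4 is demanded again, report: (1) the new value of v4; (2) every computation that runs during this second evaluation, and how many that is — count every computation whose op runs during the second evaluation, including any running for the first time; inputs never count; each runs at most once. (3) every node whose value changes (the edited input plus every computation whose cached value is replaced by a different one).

First evaluation (everything demanded from the output):
  v2 = mul(-5, -6) = 30
  v4 = max2(-6, 30) = 30

Propagation after the edit:
  v2: runs — in2 -6->9; result -45.
  v4: runs — in2 -6->9; v2 30->-45; result 9.

New value of v4: 9.
Computations that run: v2, v4 — 2 in total.
Values that change: in2, v2, v4.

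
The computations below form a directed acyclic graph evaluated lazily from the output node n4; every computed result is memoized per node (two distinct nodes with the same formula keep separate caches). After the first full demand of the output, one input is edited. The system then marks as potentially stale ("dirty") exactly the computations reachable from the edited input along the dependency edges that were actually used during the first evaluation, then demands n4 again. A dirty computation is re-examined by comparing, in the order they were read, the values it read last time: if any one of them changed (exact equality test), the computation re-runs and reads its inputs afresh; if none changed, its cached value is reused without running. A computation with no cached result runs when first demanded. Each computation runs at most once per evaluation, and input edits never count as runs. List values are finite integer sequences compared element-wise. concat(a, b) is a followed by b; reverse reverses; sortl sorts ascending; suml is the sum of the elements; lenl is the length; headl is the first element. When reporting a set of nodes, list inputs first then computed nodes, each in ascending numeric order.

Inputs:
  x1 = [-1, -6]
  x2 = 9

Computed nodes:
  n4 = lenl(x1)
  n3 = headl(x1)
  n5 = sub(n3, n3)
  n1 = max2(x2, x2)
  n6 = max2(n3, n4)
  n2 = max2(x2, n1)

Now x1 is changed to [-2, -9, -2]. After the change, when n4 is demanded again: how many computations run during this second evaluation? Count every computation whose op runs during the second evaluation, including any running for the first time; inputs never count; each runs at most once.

1 computations run: n4.

First demand of the output computes:
  n4 = lenl([-1, -6]) = 2

After the edit, cleaning proceeds:
  n4: a read changed (x1 [-1, -6]->[-2, -9, -2]) — executes, giving 3.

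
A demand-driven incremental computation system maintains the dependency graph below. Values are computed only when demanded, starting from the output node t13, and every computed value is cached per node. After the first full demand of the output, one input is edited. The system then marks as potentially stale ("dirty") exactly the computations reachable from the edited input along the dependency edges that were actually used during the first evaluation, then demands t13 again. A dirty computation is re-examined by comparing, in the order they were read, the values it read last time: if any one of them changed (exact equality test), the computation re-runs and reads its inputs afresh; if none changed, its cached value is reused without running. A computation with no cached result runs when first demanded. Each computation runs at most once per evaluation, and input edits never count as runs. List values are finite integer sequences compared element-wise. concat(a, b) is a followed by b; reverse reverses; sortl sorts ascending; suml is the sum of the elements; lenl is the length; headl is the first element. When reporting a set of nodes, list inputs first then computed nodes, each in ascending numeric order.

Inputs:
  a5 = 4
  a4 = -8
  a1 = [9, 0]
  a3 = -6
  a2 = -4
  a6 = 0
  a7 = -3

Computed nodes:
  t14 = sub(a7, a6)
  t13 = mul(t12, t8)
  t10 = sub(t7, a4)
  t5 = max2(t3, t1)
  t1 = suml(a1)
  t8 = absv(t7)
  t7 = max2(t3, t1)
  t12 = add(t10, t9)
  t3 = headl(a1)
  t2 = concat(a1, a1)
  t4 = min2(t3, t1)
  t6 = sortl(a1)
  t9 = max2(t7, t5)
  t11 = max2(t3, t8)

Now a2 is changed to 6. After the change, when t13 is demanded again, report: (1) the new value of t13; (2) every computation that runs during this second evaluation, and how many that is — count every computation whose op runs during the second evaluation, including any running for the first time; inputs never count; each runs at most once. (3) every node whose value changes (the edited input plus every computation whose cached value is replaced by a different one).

New value of t13: 234.
Computations that run: none — 0 in total.
Values that change: a2.
Key observation: a2 is never demanded by the output, so the edit triggers no recomputation at all.

First evaluation (everything demanded from the output):
  t1 = suml([9, 0]) = 9
  t3 = headl([9, 0]) = 9
  t5 = max2(9, 9) = 9
  t7 = max2(9, 9) = 9
  t8 = absv(9) = 9
  t9 = max2(9, 9) = 9
  t10 = sub(9, -8) = 17
  t12 = add(17, 9) = 26
  t13 = mul(26, 9) = 234

Propagation after the edit:
  a2 feeds no computation that the output demands — nothing is marked dirty and nothing runs.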